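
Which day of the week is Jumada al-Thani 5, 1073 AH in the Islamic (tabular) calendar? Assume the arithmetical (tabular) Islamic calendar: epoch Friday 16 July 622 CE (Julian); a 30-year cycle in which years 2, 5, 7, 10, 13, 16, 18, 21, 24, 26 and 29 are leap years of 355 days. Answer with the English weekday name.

This is JDN 2328473 (15 January 1663 Gregorian).
JDN 2328473 mod 7 = 0, and JDN 0 was a Monday, so this is a Monday.

Monday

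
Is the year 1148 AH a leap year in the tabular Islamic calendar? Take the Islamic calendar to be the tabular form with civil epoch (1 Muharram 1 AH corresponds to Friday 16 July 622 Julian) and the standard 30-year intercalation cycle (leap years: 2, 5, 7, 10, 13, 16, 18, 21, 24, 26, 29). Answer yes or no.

no

Year 1148 AH is year 8 of its 30-year cycle; leap positions are 2, 5, 7, 10, 13, 16, 18, 21, 24, 26, 29, so it is a common year (354 days).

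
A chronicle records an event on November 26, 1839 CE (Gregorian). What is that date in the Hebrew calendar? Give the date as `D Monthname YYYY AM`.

19 Kislev 5600 AM

Both dates share Julian Day Number 2393070; in the Hebrew calendar that is 19 Kislev 5600 AM.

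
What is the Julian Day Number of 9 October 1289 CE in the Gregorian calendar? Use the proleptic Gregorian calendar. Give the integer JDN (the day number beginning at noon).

JDN 2299161 is 15 October 1582 CE (Gregorian); the target day is −107021 days from there, so JDN = 2192140.

2192140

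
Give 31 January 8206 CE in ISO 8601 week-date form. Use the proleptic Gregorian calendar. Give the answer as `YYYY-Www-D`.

The weekday is Friday (ISO weekday 5).
That Friday belongs to ISO week 5 of ISO year 8206.

8206-W05-5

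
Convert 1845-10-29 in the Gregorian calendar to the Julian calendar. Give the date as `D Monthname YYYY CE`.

The Julian–Gregorian offset here is 12 days (Julian trailing).
29 October 1845 Gregorian − 12 days → 17 October 1845 Julian.

17 October 1845 CE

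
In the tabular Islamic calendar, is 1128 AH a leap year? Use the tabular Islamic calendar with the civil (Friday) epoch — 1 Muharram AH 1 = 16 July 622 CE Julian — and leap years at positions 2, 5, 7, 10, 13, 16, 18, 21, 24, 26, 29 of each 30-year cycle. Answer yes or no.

yes

Year 1128 AH is year 18 of its 30-year cycle; leap positions are 2, 5, 7, 10, 13, 16, 18, 21, 24, 26, 29, so it is a leap year (355 days).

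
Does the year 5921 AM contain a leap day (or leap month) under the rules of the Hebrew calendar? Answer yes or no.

Hebrew year 5921 is year 12 of its 19-year Metonic cycle; leap years are at positions 3, 6, 8, 11, 14, 17, 19, so it is a common year (12 months).

no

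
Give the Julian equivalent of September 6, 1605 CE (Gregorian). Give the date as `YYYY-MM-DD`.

At this point the Julian calendar is 10 days behind the Gregorian.
6 September 1605 Gregorian − 10 days → 27 August 1605 Julian.

1605-08-27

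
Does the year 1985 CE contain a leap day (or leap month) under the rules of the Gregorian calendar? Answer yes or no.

no

1985 is not divisible by 4, so it is a common year.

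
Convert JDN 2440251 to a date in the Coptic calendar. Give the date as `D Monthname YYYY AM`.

21 Tobi 1685 AM

JDN 2440251 is 29 January 1969 in the Gregorian calendar.
In the Coptic calendar that day is 21 Tobi 1685 AM.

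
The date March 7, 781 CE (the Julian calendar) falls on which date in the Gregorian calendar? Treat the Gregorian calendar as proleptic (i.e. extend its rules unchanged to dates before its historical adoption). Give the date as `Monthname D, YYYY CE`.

At this point the Julian calendar is 4 days behind the Gregorian.
7 March 781 Julian + 4 days → 11 March 781 Gregorian.

March 11, 781 CE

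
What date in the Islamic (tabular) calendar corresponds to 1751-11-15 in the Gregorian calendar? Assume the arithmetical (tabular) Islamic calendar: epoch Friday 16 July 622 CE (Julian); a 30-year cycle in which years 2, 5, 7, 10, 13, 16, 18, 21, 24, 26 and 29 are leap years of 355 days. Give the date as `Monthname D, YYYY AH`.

Dhu al-Hijjah 26, 1164 AH

Julian Day Number of the source date = 2360918.
Converting JDN 2360918 to the tabular Islamic calendar gives 26 Dhu al-Hijjah 1164 AH.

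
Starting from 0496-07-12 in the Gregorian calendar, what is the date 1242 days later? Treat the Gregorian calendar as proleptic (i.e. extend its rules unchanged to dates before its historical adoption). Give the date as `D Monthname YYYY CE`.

6 December 499 CE

JDN of 0496-07-12 = 1902414.
1902414 + 1242 = 1903656.
JDN 1903656 in the Gregorian calendar is 6 December 499 CE.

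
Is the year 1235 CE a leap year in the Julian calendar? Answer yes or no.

no

1235 mod 4 = 3, so it is a common year in the Julian calendar.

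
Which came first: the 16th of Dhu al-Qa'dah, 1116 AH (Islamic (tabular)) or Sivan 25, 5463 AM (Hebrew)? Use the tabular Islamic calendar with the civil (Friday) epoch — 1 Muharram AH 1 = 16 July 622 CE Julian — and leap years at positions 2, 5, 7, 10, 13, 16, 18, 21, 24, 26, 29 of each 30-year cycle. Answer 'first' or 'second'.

second

First date → JDN 2343869; second date → JDN 2343227.
JDN 2343227 < JDN 2343869, so the second date is earlier.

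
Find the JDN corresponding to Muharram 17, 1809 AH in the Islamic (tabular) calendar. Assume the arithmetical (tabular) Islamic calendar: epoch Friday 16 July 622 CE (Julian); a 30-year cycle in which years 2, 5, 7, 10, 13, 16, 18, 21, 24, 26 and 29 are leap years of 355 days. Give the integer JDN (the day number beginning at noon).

Equivalently 2 October 2376 (Gregorian).
JDN 2299161 is 15 October 1582 CE (Gregorian); the target day is +289990 days from there, so JDN = 2589151.

2589151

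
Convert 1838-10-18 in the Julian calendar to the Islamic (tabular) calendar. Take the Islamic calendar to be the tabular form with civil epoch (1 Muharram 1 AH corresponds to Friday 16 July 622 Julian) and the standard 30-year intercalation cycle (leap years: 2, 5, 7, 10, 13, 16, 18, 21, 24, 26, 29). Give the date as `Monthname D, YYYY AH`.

Sha'ban 11, 1254 AH

The source date corresponds to 30 October 1838 in the Gregorian calendar (JDN 2392678).
That day falls on 11 Sha'ban 1254 AH in the tabular Islamic calendar.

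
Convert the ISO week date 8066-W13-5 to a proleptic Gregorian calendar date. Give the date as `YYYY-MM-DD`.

ISO week 1 of 8066 is the week containing the first Thursday of 8066.
Week 13, day 5 (Friday) lands on 8066-04-02.

8066-04-02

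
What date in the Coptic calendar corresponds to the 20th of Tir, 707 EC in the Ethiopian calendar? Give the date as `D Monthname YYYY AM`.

Julian Day Number of the source date = 1982226.
Converting JDN 1982226 to the Coptic calendar gives 20 Tobi 431 AM.

20 Tobi 431 AM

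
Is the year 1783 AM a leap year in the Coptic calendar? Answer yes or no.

1783 mod 4 = 3; in the Coptic calendar a year is leap when year mod 4 = 3, so it is a leap year.

yes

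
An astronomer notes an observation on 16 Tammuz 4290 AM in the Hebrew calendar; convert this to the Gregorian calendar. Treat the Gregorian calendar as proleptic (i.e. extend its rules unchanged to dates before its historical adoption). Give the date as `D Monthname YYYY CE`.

30 June 530 CE

Julian Day Number of the source date = 1914819.
Converting JDN 1914819 to the Gregorian calendar gives 30 June 530 CE.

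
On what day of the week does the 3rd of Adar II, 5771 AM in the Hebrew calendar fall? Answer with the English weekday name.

Wednesday

Equivalently 9 March 2011 Gregorian, JDN 2455630.
Since JDN mod 7 = 2 (0 = Monday), the day is Wednesday.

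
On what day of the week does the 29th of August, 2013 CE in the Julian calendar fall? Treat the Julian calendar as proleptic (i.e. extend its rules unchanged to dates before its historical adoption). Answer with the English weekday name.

Wednesday

In the Gregorian calendar this is 11 September 2013 (JDN 2456547).
JDN 2456547 mod 7 = 2, and JDN 0 was a Monday, so this is a Wednesday.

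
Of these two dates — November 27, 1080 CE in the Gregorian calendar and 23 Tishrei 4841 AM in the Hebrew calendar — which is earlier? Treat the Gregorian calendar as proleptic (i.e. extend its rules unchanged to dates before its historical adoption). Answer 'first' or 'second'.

First date → JDN 2115853; second date → JDN 2115810.
JDN 2115810 < JDN 2115853, so the second date is earlier.

second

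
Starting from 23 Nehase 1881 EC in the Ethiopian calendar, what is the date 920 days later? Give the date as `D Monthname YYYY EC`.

JDN of 23 Nehase 1881 EC = 2411243.
2411243 + 920 = 2412163.
JDN 2412163 in the Ethiopian calendar is 27 Yekatit 1884 EC.

27 Yekatit 1884 EC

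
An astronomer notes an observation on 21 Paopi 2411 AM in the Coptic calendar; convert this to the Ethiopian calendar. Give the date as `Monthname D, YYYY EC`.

Both dates share Julian Day Number 2705332; in the Ethiopian calendar that is 21 Tikimt 2687 EC.

Tikimt 21, 2687 EC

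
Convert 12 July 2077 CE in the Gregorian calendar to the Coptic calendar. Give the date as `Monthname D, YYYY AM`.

Julian Day Number of the source date = 2479862.
Converting JDN 2479862 to the Coptic calendar gives 5 Epip 1793 AM.

Epip 5, 1793 AM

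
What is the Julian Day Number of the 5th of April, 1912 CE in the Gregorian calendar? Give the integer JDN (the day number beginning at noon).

JDN 2299161 is 15 October 1582 CE (Gregorian); the target day is +120337 days from there, so JDN = 2419498.

2419498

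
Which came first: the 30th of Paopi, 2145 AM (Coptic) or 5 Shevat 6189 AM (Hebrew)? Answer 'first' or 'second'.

First date → JDN 2608185; second date → JDN 2608244.
JDN 2608185 < JDN 2608244, so the first date is earlier.

first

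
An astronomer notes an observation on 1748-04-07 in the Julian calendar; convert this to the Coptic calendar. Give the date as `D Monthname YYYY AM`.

12 Parmouti 1464 AM

Julian Day Number of the source date = 2359612.
Converting JDN 2359612 to the Coptic calendar gives 12 Parmouti 1464 AM.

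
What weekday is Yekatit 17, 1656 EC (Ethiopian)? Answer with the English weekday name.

Equivalently 22 February 1664 Gregorian, JDN 2328876.
JDN 2328876 mod 7 = 4, and JDN 0 was a Monday, so this is a Friday.

Friday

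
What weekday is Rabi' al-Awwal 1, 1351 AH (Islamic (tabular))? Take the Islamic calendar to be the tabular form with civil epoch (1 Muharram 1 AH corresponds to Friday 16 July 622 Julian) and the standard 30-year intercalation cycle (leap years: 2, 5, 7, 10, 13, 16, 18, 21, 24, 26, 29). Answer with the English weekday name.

Tuesday

Equivalently 5 July 1932 Gregorian, JDN 2426894.
Since JDN mod 7 = 1 (0 = Monday), the day is Tuesday.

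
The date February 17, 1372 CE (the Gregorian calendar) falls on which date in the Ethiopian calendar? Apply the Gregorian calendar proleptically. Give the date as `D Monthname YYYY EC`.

Julian Day Number of the source date = 2222220.
Converting JDN 2222220 to the Ethiopian calendar gives 14 Yekatit 1364 EC.

14 Yekatit 1364 EC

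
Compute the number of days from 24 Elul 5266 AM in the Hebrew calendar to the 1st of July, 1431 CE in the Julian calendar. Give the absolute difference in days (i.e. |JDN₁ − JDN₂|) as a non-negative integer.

JDN of the first date = 2271380.
JDN of the second date = 2243912.
|2243912 − 2271380| = 27468.

27468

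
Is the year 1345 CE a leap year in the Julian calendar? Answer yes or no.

1345 mod 4 = 1, so it is a common year in the Julian calendar.

no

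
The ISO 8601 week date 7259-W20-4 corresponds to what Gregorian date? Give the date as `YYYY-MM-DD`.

7259-05-15

ISO week 1 of 7259 is the week containing the first Thursday of 7259.
Week 20, day 4 (Thursday) lands on 7259-05-15.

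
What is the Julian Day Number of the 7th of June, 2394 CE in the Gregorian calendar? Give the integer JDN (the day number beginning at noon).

JDN 2400001 is 17 November 1858 CE (Gregorian), MJD 0; the target day is +195607 days from there, so JDN = 2595608.

2595608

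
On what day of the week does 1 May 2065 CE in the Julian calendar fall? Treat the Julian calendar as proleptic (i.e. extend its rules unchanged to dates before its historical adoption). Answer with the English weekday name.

Thursday

This is JDN 2475420 (14 May 2065 Gregorian).
Since JDN mod 7 = 3 (0 = Monday), the day is Thursday.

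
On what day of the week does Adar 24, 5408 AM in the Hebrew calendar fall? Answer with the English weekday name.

This is JDN 2323057 (18 March 1648 Gregorian).
JDN 2323057 mod 7 = 2, and JDN 0 was a Monday, so this is a Wednesday.

Wednesday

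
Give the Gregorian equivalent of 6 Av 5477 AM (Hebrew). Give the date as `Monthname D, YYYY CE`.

Julian Day Number of the source date = 2348376.
Converting JDN 2348376 to the Gregorian calendar gives 14 July 1717 CE.

July 14, 1717 CE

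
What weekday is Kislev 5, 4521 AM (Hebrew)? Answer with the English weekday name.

Tuesday

This is JDN 1998970 (22 November 760 Gregorian).
Since JDN mod 7 = 1 (0 = Monday), the day is Tuesday.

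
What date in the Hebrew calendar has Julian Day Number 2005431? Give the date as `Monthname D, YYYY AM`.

The proleptic Gregorian equivalent of JDN 2005431 is 1 August 778.
In the Hebrew calendar that day is Av 28, 4538 AM.

Av 28, 4538 AM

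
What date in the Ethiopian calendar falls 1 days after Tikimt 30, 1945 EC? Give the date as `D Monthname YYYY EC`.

1 Hidar 1945 EC

The starting date is JDN 2434326; 2434326 + 1 = 2434327.
JDN 2434327 corresponds to 1 Hidar 1945 EC.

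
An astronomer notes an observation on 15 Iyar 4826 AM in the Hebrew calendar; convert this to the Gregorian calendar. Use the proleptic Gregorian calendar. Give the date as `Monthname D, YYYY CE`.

Julian Day Number of the source date = 2110547.
Converting JDN 2110547 to the Gregorian calendar gives 19 May 1066 CE.

May 19, 1066 CE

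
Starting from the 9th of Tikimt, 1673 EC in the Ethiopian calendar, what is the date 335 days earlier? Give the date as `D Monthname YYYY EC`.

JDN of the 9th of Tikimt, 1673 EC = 2334957.
2334957 − 335 = 2334622.
JDN 2334622 in the Ethiopian calendar is 9 Hidar 1672 EC.

9 Hidar 1672 EC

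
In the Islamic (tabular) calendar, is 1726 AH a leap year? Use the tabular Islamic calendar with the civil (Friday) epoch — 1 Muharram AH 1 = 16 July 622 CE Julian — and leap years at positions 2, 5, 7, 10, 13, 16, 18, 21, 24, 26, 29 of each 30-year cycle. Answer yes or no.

yes

Year 1726 AH is year 16 of its 30-year cycle; leap positions are 2, 5, 7, 10, 13, 16, 18, 21, 24, 26, 29, so it is a leap year (355 days).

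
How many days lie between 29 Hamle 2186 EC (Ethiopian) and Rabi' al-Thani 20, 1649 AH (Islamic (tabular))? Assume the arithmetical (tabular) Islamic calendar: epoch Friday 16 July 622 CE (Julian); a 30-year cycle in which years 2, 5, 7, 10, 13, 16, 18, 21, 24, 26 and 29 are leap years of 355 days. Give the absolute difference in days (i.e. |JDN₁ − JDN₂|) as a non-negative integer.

JDN of the first date = 2522620.
JDN of the second date = 2532544.
|2532544 − 2522620| = 9924.

9924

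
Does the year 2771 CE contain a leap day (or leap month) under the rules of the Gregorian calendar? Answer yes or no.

no

2771 is not divisible by 4, so it is a common year.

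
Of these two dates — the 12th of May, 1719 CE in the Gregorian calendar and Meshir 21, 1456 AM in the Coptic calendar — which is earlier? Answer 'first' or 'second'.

first

First date → JDN 2349043; second date → JDN 2356639.
JDN 2349043 < JDN 2356639, so the first date is earlier.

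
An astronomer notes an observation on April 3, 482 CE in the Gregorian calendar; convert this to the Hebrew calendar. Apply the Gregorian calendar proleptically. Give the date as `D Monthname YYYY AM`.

Both dates share Julian Day Number 1897200; in the Hebrew calendar that is 28 Nisan 4242 AM.

28 Nisan 4242 AM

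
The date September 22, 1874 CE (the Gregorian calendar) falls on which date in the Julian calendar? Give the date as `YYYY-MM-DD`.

At this point the Julian calendar is 12 days behind the Gregorian.
22 September 1874 Gregorian − 12 days → 10 September 1874 Julian.

1874-09-10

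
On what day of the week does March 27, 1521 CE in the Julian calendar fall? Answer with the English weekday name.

Wednesday

This is JDN 2276689 (6 April 1521 Gregorian).
Since JDN mod 7 = 2 (0 = Monday), the day is Wednesday.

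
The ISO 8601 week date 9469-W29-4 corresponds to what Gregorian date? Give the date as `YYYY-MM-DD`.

ISO week 1 of 9469 is the week containing the first Thursday of 9469.
Week 29, day 4 (Thursday) lands on 9469-07-22.

9469-07-22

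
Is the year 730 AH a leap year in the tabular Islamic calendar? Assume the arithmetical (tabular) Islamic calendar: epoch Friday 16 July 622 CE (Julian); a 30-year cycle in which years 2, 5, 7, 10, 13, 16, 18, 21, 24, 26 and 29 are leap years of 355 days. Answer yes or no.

Year 730 AH is year 10 of its 30-year cycle; leap positions are 2, 5, 7, 10, 13, 16, 18, 21, 24, 26, 29, so it is a leap year (355 days).

yes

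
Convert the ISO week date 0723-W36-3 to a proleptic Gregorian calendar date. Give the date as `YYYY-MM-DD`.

ISO week 1 of 723 is the week containing the first Thursday of 723.
Week 36, day 3 (Wednesday) lands on 0723-09-05.

0723-09-05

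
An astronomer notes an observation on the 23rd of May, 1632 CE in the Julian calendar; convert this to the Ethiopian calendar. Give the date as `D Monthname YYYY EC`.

The source date corresponds to 2 June 1632 in the Gregorian calendar (JDN 2317289).
That day falls on 28 Ginbot 1624 EC in the Ethiopian calendar.

28 Ginbot 1624 EC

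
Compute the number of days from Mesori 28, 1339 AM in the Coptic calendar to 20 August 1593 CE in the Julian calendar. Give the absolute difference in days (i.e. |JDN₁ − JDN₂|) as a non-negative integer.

First date → JDN 2314091; second date → JDN 2303133.
The interval is |2314091 − 2303133| = 10958 days.

10958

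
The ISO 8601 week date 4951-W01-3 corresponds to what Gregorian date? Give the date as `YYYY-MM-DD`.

ISO week 1 of 4951 is the week containing the first Thursday of 4951.
Week 1, day 3 (Wednesday) lands on 4951-01-06.

4951-01-06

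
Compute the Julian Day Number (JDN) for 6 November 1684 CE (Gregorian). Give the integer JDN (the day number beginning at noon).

JDN 2400001 is 17 November 1858 CE (Gregorian), MJD 0; the target day is −63562 days from there, so JDN = 2336439.

2336439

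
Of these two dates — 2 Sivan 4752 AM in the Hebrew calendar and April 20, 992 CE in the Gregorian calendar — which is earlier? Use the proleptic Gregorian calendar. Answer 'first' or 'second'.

second

First date → JDN 2083513; second date → JDN 2083491.
JDN 2083491 < JDN 2083513, so the second date is earlier.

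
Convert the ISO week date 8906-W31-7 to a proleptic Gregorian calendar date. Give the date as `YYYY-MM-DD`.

ISO week 1 of 8906 is the week containing the first Thursday of 8906.
Week 31, day 7 (Sunday) lands on 8906-08-08.

8906-08-08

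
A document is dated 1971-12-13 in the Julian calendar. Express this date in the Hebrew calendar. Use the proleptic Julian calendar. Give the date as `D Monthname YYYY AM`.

8 Tevet 5732 AM

The source date corresponds to 26 December 1971 in the Gregorian calendar (JDN 2441312).
That day falls on 8 Tevet 5732 AM in the Hebrew calendar.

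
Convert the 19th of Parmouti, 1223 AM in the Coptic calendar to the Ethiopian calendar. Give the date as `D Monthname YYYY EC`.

Julian Day Number of the source date = 2271593.
Converting JDN 2271593 to the Ethiopian calendar gives 19 Miyazya 1499 EC.

19 Miyazya 1499 EC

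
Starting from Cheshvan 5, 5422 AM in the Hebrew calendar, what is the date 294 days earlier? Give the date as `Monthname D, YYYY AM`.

Shevat 7, 5421 AM

JDN of Cheshvan 5, 5422 AM = 2328029.
2328029 − 294 = 2327735.
JDN 2327735 in the Hebrew calendar is Shevat 7, 5421 AM.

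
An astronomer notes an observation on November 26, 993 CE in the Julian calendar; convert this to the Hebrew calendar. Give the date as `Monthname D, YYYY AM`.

Kislev 10, 4754 AM

Julian Day Number of the source date = 2084081.
Converting JDN 2084081 to the Hebrew calendar gives 10 Kislev 4754 AM.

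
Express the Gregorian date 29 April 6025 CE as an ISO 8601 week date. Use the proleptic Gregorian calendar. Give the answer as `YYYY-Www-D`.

The weekday is Tuesday (ISO weekday 2).
That Tuesday belongs to ISO week 18 of ISO year 6025.

6025-W18-2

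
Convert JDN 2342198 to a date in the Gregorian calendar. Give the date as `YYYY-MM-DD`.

1700-08-14

Counting from JDN 2299161 = 15 Oct 1582 gives an offset of 43037 days.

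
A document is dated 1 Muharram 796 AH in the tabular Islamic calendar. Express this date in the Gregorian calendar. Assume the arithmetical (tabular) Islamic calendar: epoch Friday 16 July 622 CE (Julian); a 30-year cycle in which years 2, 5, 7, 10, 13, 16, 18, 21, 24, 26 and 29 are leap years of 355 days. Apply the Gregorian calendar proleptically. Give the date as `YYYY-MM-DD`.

1393-11-14

Both dates share Julian Day Number 2230161; in the Gregorian calendar that is 14 November 1393 CE.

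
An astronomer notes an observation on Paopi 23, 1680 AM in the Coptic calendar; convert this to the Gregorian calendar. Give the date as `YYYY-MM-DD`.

Both dates share Julian Day Number 2438337; in the Gregorian calendar that is 3 November 1963 CE.

1963-11-03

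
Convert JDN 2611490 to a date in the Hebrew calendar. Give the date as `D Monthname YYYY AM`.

The Gregorian equivalent of JDN 2611490 is 30 November 2437.
In the Hebrew calendar that day is 2 Kislev 6198 AM.

2 Kislev 6198 AM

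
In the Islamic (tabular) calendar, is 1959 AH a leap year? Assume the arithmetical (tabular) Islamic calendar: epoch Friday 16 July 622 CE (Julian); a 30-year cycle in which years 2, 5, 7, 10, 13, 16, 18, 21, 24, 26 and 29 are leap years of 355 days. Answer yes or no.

no

Year 1959 AH is year 9 of its 30-year cycle; leap positions are 2, 5, 7, 10, 13, 16, 18, 21, 24, 26, 29, so it is a common year (354 days).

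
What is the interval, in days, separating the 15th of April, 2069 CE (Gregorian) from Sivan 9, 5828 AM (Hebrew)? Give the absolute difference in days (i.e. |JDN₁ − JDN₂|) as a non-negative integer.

310

First date → JDN 2476852; second date → JDN 2476542.
The interval is |2476852 − 2476542| = 310 days.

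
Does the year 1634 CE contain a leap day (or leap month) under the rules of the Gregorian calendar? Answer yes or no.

1634 is not divisible by 4, so it is a common year.

no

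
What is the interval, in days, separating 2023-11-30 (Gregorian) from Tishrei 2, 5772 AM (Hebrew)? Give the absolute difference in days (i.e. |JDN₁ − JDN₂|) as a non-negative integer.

4444

First date → JDN 2460279; second date → JDN 2455835.
The interval is |2460279 − 2455835| = 4444 days.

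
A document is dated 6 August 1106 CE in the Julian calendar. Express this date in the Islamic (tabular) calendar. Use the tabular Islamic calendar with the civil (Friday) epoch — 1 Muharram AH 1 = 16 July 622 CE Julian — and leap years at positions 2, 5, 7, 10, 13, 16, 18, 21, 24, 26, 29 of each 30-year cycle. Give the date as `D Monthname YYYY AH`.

Julian Day Number of the source date = 2125242.
Converting JDN 2125242 to the tabular Islamic calendar gives 3 Dhu al-Hijjah 499 AH.

3 Dhu al-Hijjah 499 AH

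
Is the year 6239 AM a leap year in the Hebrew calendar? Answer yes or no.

no

Hebrew year 6239 is year 7 of its 19-year Metonic cycle; leap years are at positions 3, 6, 8, 11, 14, 17, 19, so it is a common year (12 months).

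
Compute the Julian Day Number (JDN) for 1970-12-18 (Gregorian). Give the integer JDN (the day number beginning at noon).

2440939

JDN 2400001 is 17 November 1858 CE (Gregorian), MJD 0; the target day is +40938 days from there, so JDN = 2440939.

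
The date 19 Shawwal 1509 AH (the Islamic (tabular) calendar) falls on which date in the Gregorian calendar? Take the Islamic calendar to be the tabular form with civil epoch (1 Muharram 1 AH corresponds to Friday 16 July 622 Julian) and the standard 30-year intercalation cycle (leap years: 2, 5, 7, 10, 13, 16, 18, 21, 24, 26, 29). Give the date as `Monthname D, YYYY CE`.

Julian Day Number of the source date = 2483109.
Converting JDN 2483109 to the Gregorian calendar gives 2 June 2086 CE.

June 2, 2086 CE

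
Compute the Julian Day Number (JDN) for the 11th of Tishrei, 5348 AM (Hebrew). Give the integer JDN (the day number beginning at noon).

2300985

Equivalently 13 October 1587 (Gregorian).
JDN 2451545 is 1 January 2000 CE (Gregorian); the target day is −150560 days from there, so JDN = 2300985.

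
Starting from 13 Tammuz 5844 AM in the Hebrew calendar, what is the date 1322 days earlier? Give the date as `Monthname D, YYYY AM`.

Kislev 20, 5841 AM

The starting date is JDN 2482423; 2482423 − 1322 = 2481101.
JDN 2481101 corresponds to Kislev 20, 5841 AM.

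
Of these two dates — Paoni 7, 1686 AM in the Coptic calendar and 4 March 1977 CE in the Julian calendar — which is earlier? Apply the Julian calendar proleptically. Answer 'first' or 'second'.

first

First date → JDN 2440752; second date → JDN 2443220.
JDN 2440752 < JDN 2443220, so the first date is earlier.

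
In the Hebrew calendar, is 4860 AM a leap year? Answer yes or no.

Hebrew year 4860 is year 15 of its 19-year Metonic cycle; leap years are at positions 3, 6, 8, 11, 14, 17, 19, so it is a common year (12 months).

no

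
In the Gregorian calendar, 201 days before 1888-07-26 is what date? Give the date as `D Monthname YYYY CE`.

7 January 1888 CE

The starting date is JDN 2410845; 2410845 − 201 = 2410644.
JDN 2410644 corresponds to 7 January 1888 CE.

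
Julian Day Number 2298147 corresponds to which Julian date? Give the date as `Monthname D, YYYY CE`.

The proleptic Gregorian equivalent of JDN 2298147 is 5 January 1580.
In the Julian calendar that day is December 26, 1579 CE.

December 26, 1579 CE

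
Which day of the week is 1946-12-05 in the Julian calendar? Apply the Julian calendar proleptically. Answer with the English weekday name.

Equivalently 18 December 1946 Gregorian, JDN 2432173.
JDN 2432173 mod 7 = 2, and JDN 0 was a Monday, so this is a Wednesday.

Wednesday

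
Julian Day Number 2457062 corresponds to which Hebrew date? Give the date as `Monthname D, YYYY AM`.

JDN 2457062 is 8 February 2015 in the Gregorian calendar.
In the Hebrew calendar that day is Shevat 19, 5775 AM.

Shevat 19, 5775 AM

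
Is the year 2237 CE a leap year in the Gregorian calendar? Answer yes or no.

2237 is not divisible by 4, so it is a common year.

no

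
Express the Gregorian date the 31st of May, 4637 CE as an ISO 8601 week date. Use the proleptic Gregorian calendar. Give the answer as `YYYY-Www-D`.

4637-W22-3

The weekday is Wednesday (ISO weekday 3).
That Wednesday belongs to ISO week 22 of ISO year 4637.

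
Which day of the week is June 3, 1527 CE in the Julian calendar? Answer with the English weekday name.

Equivalently 13 June 1527 Gregorian, JDN 2278948.
2278948 ≡ 0 (mod 7); counting from Monday = 0 gives Monday.

Monday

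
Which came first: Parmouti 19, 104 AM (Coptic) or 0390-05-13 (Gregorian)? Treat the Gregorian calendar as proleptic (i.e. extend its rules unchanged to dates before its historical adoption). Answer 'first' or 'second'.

first

First date → JDN 1862879; second date → JDN 1863637.
JDN 1862879 < JDN 1863637, so the first date is earlier.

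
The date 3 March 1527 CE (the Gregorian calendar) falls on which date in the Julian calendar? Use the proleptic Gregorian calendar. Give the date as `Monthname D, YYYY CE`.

The Julian–Gregorian offset here is 10 days (Julian trailing).
3 March 1527 Gregorian − 10 days → 21 February 1527 Julian.

February 21, 1527 CE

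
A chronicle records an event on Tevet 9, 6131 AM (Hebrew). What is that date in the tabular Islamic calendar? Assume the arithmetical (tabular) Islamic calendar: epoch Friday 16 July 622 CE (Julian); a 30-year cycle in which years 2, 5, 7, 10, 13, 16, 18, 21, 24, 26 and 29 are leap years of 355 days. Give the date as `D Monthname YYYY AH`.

Julian Day Number of the source date = 2587046.
Converting JDN 2587046 to the tabular Islamic calendar gives 8 Safar 1803 AH.

8 Safar 1803 AH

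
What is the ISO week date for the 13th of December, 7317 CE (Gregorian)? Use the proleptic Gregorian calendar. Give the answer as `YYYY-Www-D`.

The weekday is Monday (ISO weekday 1).
That Monday belongs to ISO week 50 of ISO year 7317.

7317-W50-1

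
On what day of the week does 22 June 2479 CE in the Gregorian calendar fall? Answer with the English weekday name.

Thursday

Since JDN mod 7 = 3 (0 = Monday), the day is Thursday.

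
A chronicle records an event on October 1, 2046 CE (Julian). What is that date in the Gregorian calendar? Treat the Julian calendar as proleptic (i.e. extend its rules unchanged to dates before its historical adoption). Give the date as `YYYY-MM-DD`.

2046-10-14

The Julian–Gregorian offset here is 13 days (Julian trailing).
1 October 2046 Julian + 13 days → 14 October 2046 Gregorian.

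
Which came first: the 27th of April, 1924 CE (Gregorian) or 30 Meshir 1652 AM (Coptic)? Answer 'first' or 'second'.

The two dates have Julian Day Numbers 2423903 and 2428237 respectively.
Since 2423903 < 2428237, the first date comes first.

first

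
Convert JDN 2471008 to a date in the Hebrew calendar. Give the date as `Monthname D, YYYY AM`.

Nisan 27, 5813 AM

JDN 2471008 is 15 April 2053 in the Gregorian calendar.
In the Hebrew calendar that day is Nisan 27, 5813 AM.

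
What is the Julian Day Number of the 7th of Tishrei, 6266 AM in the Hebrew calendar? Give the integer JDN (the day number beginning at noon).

2636272

In the Gregorian calendar the same day is 7 October 2505.
JDN 2299161 is 15 October 1582 CE (Gregorian); the target day is +337111 days from there, so JDN = 2636272.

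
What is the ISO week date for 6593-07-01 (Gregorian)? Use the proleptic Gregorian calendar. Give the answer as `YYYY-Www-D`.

The weekday is Monday (ISO weekday 1).
That Monday belongs to ISO week 27 of ISO year 6593.

6593-W27-1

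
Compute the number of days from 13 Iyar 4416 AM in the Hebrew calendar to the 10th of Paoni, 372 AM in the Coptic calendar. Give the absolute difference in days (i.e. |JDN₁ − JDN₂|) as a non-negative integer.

23

JDN of the first date = 1960794.
JDN of the second date = 1960817.
|1960817 − 1960794| = 23.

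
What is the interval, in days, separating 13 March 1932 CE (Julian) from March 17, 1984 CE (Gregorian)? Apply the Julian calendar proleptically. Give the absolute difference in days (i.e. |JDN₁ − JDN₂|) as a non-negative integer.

JDN of the first date = 2426793.
JDN of the second date = 2445777.
|2445777 − 2426793| = 18984.

18984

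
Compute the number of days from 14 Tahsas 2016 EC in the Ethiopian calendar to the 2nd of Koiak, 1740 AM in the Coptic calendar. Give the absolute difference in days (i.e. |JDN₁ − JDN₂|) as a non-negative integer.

First date → JDN 2460303; second date → JDN 2460291.
The interval is |2460303 − 2460291| = 12 days.

12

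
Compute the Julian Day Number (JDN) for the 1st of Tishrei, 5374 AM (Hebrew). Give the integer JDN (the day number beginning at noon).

In the Gregorian calendar the same day is 16 September 1613.
JDN 2451545 is 1 January 2000 CE (Gregorian); the target day is −141090 days from there, so JDN = 2310455.

2310455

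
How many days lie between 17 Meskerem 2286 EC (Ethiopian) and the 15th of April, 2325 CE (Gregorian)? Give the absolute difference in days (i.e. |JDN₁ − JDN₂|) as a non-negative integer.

First date → JDN 2558833; second date → JDN 2570353.
The interval is |2558833 − 2570353| = 11520 days.

11520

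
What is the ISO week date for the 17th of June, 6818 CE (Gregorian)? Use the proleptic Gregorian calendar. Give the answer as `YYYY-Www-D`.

6818-W24-7

The weekday is Sunday (ISO weekday 7).
That Sunday belongs to ISO week 24 of ISO year 6818.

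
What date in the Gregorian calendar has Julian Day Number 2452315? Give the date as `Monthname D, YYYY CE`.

JDN 2451545 is 1 Jan 2000; 2452315 is +770 days from there.

February 9, 2002 CE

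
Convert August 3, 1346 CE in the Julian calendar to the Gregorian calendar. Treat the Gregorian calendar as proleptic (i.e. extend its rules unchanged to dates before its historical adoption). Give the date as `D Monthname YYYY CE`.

At this point the Julian calendar is 8 days behind the Gregorian.
3 August 1346 Julian + 8 days → 11 August 1346 Gregorian.

11 August 1346 CE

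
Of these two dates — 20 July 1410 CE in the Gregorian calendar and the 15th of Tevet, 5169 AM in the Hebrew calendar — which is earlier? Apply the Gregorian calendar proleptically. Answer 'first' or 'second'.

First date → JDN 2236252; second date → JDN 2235697.
JDN 2235697 < JDN 2236252, so the second date is earlier.

second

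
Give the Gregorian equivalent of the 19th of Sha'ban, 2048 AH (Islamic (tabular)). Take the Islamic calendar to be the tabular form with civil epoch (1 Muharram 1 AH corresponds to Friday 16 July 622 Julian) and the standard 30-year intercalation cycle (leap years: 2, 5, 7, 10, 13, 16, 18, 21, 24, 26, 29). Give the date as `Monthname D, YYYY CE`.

March 18, 2609 CE

Julian Day Number of the source date = 2674054.
Converting JDN 2674054 to the Gregorian calendar gives 18 March 2609 CE.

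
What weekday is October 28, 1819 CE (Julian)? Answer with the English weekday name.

In the Gregorian calendar this is 9 November 1819 (JDN 2385748).
JDN 2385748 mod 7 = 1, and JDN 0 was a Monday, so this is a Tuesday.

Tuesday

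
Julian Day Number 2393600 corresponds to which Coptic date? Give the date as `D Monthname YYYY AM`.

2 Pashons 1557 AM

JDN 2393600 is 9 May 1841 in the Gregorian calendar.
In the Coptic calendar that day is 2 Pashons 1557 AM.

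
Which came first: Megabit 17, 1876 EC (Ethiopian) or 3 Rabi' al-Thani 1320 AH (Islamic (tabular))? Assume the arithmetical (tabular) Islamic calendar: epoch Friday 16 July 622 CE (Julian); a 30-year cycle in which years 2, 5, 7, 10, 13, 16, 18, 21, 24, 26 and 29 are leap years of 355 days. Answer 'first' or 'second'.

first

Converting both to JDN: 2409261 vs 2415941; the smaller is the first.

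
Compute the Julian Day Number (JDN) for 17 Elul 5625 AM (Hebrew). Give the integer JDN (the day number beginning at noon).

In the Gregorian calendar the same day is 8 September 1865.
JDN 2451545 is 1 January 2000 CE (Gregorian); the target day is −49057 days from there, so JDN = 2402488.

2402488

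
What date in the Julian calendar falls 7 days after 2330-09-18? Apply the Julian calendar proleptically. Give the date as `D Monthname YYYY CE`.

25 September 2330 CE

The starting date is JDN 2572351; 2572351 + 7 = 2572358.
JDN 2572358 corresponds to 25 September 2330 CE.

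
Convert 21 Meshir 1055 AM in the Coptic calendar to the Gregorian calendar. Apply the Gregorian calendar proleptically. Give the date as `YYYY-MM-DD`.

Both dates share Julian Day Number 2210173; in the Gregorian calendar that is 23 February 1339 CE.

1339-02-23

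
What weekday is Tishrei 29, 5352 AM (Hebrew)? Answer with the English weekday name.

Thursday

Equivalently 17 October 1591 Gregorian, JDN 2302450.
Since JDN mod 7 = 3 (0 = Monday), the day is Thursday.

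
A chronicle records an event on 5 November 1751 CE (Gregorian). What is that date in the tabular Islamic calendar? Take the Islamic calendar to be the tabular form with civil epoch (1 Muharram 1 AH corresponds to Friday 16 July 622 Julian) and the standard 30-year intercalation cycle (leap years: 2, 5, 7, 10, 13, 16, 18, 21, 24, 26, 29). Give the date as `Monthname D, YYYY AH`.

Julian Day Number of the source date = 2360908.
Converting JDN 2360908 to the tabular Islamic calendar gives 16 Dhu al-Hijjah 1164 AH.

Dhu al-Hijjah 16, 1164 AH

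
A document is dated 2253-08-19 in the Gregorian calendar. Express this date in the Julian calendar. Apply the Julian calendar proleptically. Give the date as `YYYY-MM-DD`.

At this point the Julian calendar is 15 days behind the Gregorian.
19 August 2253 Gregorian − 15 days → 4 August 2253 Julian.

2253-08-04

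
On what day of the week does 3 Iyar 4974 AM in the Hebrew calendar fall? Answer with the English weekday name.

Monday

This is JDN 2164575 (21 April 1214 Gregorian).
JDN 2164575 mod 7 = 0, and JDN 0 was a Monday, so this is a Monday.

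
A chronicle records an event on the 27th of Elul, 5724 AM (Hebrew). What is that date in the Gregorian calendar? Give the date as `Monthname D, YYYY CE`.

Julian Day Number of the source date = 2438643.
Converting JDN 2438643 to the Gregorian calendar gives 4 September 1964 CE.

September 4, 1964 CE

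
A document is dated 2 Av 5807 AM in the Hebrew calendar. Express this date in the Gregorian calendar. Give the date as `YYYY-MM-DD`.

Julian Day Number of the source date = 2468917.
Converting JDN 2468917 to the Gregorian calendar gives 25 July 2047 CE.

2047-07-25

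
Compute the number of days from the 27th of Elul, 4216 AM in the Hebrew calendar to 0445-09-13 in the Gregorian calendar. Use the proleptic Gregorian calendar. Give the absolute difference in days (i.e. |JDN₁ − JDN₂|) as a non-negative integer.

First date → JDN 1887869; second date → JDN 1883849.
The interval is |1887869 − 1883849| = 4020 days.

4020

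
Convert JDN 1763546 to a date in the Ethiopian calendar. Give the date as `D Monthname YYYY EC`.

The proleptic Gregorian equivalent of JDN 1763546 is 28 April 116.
In the Ethiopian calendar that day is 4 Ginbot 108 EC.

4 Ginbot 108 EC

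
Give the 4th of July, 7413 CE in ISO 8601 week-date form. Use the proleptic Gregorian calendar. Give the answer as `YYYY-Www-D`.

The weekday is Sunday (ISO weekday 7).
That Sunday belongs to ISO week 26 of ISO year 7413.

7413-W26-7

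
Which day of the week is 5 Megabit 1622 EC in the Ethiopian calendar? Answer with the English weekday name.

Monday

In the Gregorian calendar this is 11 March 1630 (JDN 2316475).
JDN 2316475 mod 7 = 0, and JDN 0 was a Monday, so this is a Monday.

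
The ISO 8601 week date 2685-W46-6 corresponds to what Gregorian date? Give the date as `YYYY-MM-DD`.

2685-11-14

ISO week 1 of 2685 is the week containing the first Thursday of 2685.
Week 46, day 6 (Saturday) lands on 2685-11-14.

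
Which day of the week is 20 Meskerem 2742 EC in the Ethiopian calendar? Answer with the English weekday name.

Thursday

Equivalently 6 October 2749 Gregorian, JDN 2725390.
2725390 ≡ 3 (mod 7); counting from Monday = 0 gives Thursday.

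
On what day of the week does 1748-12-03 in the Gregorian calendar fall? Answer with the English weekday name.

2359841 ≡ 1 (mod 7); counting from Monday = 0 gives Tuesday.

Tuesday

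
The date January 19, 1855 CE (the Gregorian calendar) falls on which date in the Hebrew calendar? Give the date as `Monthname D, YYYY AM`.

Tevet 29, 5615 AM

Julian Day Number of the source date = 2398603.
Converting JDN 2398603 to the Hebrew calendar gives 29 Tevet 5615 AM.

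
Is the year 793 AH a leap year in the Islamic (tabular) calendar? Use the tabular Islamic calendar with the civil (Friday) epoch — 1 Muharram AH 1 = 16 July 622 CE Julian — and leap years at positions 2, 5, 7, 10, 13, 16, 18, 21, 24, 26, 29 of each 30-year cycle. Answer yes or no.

yes

Year 793 AH is year 13 of its 30-year cycle; leap positions are 2, 5, 7, 10, 13, 16, 18, 21, 24, 26, 29, so it is a leap year (355 days).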